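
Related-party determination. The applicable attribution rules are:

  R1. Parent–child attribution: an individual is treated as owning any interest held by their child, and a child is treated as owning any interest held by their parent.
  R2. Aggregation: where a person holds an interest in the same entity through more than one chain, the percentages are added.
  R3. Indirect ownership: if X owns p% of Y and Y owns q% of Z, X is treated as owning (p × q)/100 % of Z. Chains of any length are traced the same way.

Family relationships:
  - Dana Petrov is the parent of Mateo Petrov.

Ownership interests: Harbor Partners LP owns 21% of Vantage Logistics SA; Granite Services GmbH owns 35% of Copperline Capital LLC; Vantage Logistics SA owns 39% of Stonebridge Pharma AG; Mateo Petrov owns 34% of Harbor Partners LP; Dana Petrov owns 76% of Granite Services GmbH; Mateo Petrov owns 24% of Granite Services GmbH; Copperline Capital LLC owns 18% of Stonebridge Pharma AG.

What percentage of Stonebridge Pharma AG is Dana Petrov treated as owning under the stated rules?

9.0846%

By parent–child attribution (R1), Dana Petrov is treated as also owning Mateo Petrov's interest in Granite Services GmbH, giving 76% + 24% = 100%.
By parent–child attribution (R1), Dana Petrov is treated as owning Mateo Petrov's 34% interest in Harbor Partners LP.
Chain via Granite Services GmbH → Copperline Capital LLC (R3): 100% × 35% × 18% = 6.3% of Stonebridge Pharma AG.
Chain via Harbor Partners LP → Vantage Logistics SA (R3): 34% × 21% × 39% = 2.7846% of Stonebridge Pharma AG.
Aggregating (R2): 6.3% + 2.7846% = 9.0846%.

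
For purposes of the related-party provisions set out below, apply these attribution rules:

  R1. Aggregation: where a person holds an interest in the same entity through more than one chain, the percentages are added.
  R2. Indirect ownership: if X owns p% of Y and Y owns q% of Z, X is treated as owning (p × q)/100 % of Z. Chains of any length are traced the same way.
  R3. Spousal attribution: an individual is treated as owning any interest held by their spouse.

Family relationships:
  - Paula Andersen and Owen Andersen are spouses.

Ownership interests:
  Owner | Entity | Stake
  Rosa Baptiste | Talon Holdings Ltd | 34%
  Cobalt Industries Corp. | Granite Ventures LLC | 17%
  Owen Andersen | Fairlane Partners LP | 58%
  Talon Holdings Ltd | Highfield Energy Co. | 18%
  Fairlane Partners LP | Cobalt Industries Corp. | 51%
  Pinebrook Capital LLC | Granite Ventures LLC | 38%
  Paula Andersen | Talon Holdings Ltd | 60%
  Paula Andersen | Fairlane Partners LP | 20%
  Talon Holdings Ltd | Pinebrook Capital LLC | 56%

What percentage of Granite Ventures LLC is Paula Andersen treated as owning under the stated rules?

By spousal attribution (R3), Paula Andersen is treated as also owning Owen Andersen's interest in Fairlane Partners LP, giving 20% + 58% = 78%.
Chain via Fairlane Partners LP → Cobalt Industries Corp. (R2): 78% × 51% × 17% = 6.7626% of Granite Ventures LLC.
Chain via Talon Holdings Ltd → Pinebrook Capital LLC (R2): 60% × 56% × 38% = 12.768% of Granite Ventures LLC.
Aggregating (R1): 6.7626% + 12.768% = 19.5306%.

19.5306%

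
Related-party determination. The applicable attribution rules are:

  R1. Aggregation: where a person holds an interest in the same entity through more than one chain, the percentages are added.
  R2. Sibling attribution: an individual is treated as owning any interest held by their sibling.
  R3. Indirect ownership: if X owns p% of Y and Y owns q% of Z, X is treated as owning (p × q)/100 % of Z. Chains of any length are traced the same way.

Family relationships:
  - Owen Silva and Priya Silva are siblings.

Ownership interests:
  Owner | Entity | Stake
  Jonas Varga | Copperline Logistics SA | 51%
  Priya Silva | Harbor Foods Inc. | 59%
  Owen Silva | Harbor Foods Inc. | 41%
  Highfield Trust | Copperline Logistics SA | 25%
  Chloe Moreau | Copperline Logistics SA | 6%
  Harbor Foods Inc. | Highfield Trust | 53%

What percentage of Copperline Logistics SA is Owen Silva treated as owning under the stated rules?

13.25%

By sibling attribution (R2), Owen Silva is treated as also owning Priya Silva's interest in Harbor Foods Inc, giving 41% + 59% = 100%.
Chain via Harbor Foods Inc. → Highfield Trust (R3): 100% × 53% × 25% = 13.25% of Copperline Logistics SA.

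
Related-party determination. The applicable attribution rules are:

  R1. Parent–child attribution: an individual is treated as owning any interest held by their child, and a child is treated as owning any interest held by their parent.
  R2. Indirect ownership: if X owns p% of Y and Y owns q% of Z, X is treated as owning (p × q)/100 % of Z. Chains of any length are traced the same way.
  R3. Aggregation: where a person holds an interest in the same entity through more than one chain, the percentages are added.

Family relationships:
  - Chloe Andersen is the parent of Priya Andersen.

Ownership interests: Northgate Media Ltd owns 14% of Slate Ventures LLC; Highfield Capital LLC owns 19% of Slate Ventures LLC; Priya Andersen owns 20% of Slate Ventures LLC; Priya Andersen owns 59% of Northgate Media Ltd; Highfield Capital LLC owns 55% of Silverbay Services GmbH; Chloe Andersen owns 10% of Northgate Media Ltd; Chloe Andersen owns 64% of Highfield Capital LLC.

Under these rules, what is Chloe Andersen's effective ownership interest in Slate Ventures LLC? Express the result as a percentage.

41.82%

By parent–child attribution (R1), Chloe Andersen is treated as also owning Priya Andersen's interest in Northgate Media Ltd, giving 10% + 59% = 69%.
By parent–child attribution (R1), Chloe Andersen is treated as owning Priya Andersen's 20% interest in Slate Ventures LLC.
Chain via Northgate Media Ltd (R2): 69% × 14% = 9.66% of Slate Ventures LLC.
Chain via Highfield Capital LLC (R2): 64% × 19% = 12.16% of Slate Ventures LLC.
Direct interest in Slate Ventures LLC: 20%.
Aggregating (R3): 9.66% + 12.16% + 20% = 41.82%.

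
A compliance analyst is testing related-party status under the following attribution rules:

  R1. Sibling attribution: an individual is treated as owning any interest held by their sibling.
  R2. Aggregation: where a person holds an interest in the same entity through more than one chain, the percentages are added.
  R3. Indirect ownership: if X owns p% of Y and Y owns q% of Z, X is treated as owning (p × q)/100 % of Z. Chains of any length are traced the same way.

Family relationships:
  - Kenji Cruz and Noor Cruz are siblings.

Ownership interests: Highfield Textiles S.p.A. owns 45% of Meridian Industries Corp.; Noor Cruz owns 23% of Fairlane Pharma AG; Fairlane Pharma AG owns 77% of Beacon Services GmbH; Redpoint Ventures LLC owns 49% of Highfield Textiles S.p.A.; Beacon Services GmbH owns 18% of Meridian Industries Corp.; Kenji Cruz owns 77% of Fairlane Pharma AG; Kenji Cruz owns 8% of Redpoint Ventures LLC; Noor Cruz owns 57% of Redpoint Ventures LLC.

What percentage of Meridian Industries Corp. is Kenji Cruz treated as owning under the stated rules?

28.1925%

By sibling attribution (R1), Kenji Cruz is treated as also owning Noor Cruz's interest in Redpoint Ventures LLC, giving 8% + 57% = 65%.
By sibling attribution (R1), Kenji Cruz is treated as also owning Noor Cruz's interest in Fairlane Pharma AG, giving 77% + 23% = 100%.
Chain via Redpoint Ventures LLC → Highfield Textiles S.p.A. (R3): 65% × 49% × 45% = 14.3325% of Meridian Industries Corp.
Chain via Fairlane Pharma AG → Beacon Services GmbH (R3): 100% × 77% × 18% = 13.86% of Meridian Industries Corp.
Aggregating (R2): 14.3325% + 13.86% = 28.1925%.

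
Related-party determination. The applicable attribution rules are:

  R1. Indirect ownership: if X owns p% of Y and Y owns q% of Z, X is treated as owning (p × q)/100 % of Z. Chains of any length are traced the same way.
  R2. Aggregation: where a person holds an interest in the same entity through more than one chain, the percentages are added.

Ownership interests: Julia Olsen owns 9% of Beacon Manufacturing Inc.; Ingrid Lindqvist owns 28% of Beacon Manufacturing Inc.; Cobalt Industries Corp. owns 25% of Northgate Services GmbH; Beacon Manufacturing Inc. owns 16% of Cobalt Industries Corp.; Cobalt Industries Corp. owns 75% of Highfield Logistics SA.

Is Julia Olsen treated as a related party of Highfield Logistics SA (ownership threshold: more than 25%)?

Chain via Beacon Manufacturing Inc. → Cobalt Industries Corp. (R1): 9% × 16% × 75% = 1.08% of Highfield Logistics SA.
1.08% does not exceed the 25% threshold, so Julia is not a related party to Highfield Logistics SA.

No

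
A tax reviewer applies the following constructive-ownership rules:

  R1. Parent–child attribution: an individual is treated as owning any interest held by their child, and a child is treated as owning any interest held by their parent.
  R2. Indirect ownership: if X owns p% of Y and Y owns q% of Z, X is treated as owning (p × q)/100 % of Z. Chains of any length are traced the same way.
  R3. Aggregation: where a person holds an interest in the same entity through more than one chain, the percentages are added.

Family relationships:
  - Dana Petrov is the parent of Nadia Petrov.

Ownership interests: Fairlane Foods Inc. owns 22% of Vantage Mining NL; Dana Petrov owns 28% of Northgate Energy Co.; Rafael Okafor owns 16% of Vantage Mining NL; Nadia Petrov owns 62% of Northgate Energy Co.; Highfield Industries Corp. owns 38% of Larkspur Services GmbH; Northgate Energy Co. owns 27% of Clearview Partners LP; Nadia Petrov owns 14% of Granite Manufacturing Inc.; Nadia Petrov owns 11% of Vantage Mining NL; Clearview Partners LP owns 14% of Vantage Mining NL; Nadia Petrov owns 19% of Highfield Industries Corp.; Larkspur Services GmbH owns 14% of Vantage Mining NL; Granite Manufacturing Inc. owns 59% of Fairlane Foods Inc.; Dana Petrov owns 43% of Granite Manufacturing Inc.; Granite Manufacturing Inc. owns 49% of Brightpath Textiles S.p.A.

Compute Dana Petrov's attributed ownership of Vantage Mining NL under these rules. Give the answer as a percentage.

By parent–child attribution (R1), Dana Petrov is treated as also owning Nadia Petrov's interest in Northgate Energy Co, giving 28% + 62% = 90%.
By parent–child attribution (R1), Dana Petrov is treated as also owning Nadia Petrov's interest in Granite Manufacturing Inc, giving 43% + 14% = 57%.
By parent–child attribution (R1), Dana Petrov is treated as owning Nadia Petrov's 19% interest in Highfield Industries Corp.
By parent–child attribution (R1), Dana Petrov is treated as owning Nadia Petrov's 11% interest in Vantage Mining NL.
Chain via Northgate Energy Co. → Clearview Partners LP (R2): 90% × 27% × 14% = 3.402% of Vantage Mining NL.
Chain via Granite Manufacturing Inc. → Fairlane Foods Inc. (R2): 57% × 59% × 22% = 7.3986% of Vantage Mining NL.
Chain via Highfield Industries Corp. → Larkspur Services GmbH (R2): 19% × 38% × 14% = 1.0108% of Vantage Mining NL.
Direct interest in Vantage Mining NL: 11%.
Aggregating (R3): 3.402% + 7.3986% + 1.0108% + 11% = 22.8114%.

22.8114%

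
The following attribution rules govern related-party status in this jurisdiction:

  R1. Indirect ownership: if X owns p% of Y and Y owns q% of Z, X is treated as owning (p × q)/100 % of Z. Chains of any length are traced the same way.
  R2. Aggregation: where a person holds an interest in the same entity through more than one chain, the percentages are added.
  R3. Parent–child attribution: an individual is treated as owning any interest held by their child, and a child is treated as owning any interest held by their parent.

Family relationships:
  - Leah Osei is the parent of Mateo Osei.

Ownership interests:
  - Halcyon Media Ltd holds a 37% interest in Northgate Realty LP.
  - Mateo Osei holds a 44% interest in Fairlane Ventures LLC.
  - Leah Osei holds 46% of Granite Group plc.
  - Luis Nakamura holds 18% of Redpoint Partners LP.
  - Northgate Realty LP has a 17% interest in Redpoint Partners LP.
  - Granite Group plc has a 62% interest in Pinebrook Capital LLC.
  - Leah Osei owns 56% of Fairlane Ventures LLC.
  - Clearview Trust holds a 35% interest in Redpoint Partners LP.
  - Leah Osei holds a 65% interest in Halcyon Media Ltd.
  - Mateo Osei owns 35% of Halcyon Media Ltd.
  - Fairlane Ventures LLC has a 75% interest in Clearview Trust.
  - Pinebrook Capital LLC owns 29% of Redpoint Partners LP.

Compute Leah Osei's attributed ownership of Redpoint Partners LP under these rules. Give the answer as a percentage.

40.8108%

By parent–child attribution (R3), Leah Osei is treated as also owning Mateo Osei's interest in Fairlane Ventures LLC, giving 56% + 44% = 100%.
By parent–child attribution (R3), Leah Osei is treated as also owning Mateo Osei's interest in Halcyon Media Ltd, giving 65% + 35% = 100%.
Chain via Fairlane Ventures LLC → Clearview Trust (R1): 100% × 75% × 35% = 26.25% of Redpoint Partners LP.
Chain via Granite Group plc → Pinebrook Capital LLC (R1): 46% × 62% × 29% = 8.2708% of Redpoint Partners LP.
Chain via Halcyon Media Ltd → Northgate Realty LP (R1): 100% × 37% × 17% = 6.29% of Redpoint Partners LP.
Aggregating (R2): 26.25% + 8.2708% + 6.29% = 40.8108%.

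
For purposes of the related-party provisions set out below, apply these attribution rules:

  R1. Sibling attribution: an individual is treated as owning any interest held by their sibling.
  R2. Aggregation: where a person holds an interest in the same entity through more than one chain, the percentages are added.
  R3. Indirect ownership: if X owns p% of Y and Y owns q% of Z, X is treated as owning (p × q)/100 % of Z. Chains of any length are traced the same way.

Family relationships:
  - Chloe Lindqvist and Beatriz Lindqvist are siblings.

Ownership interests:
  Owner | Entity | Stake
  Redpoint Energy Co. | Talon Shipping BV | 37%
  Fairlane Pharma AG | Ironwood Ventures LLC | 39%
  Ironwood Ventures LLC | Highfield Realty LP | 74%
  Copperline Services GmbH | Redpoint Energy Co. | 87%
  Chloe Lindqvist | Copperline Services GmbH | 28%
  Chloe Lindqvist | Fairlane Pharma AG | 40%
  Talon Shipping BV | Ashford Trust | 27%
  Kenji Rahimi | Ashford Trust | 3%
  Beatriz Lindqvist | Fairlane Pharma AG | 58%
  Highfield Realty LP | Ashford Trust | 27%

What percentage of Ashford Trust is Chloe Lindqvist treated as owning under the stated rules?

10.06992%

By sibling attribution (R1), Chloe Lindqvist is treated as also owning Beatriz Lindqvist's interest in Fairlane Pharma AG, giving 40% + 58% = 98%.
Chain via Fairlane Pharma AG → Ironwood Ventures LLC → Highfield Realty LP (R3): 98% × 39% × 74% × 27% = 7.636356% of Ashford Trust.
Chain via Copperline Services GmbH → Redpoint Energy Co. → Talon Shipping BV (R3): 28% × 87% × 37% × 27% = 2.433564% of Ashford Trust.
Aggregating (R2): 7.636356% + 2.433564% = 10.06992%.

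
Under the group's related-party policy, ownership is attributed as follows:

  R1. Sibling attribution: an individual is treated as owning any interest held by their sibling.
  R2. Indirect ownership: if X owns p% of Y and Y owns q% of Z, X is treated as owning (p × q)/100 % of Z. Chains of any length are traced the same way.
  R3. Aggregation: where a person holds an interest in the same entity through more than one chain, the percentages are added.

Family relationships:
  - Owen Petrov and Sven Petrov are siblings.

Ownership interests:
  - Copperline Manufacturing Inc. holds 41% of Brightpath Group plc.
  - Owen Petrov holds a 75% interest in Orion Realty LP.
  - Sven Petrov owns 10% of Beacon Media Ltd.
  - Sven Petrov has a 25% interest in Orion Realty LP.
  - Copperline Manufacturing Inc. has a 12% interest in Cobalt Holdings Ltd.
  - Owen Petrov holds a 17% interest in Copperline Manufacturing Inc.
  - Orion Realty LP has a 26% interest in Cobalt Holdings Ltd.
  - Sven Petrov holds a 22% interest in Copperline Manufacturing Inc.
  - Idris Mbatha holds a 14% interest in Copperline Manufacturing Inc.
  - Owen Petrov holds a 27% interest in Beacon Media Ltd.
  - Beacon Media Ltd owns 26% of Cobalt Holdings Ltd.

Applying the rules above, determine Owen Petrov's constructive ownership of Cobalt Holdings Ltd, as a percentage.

40.3%

By sibling attribution (R1), Owen Petrov is treated as also owning Sven Petrov's interest in Copperline Manufacturing Inc, giving 17% + 22% = 39%.
By sibling attribution (R1), Owen Petrov is treated as also owning Sven Petrov's interest in Beacon Media Ltd, giving 27% + 10% = 37%.
By sibling attribution (R1), Owen Petrov is treated as also owning Sven Petrov's interest in Orion Realty LP, giving 75% + 25% = 100%.
Chain via Copperline Manufacturing Inc. (R2): 39% × 12% = 4.68% of Cobalt Holdings Ltd.
Chain via Beacon Media Ltd (R2): 37% × 26% = 9.62% of Cobalt Holdings Ltd.
Chain via Orion Realty LP (R2): 100% × 26% = 26% of Cobalt Holdings Ltd.
Aggregating (R3): 4.68% + 9.62% + 26% = 40.3%.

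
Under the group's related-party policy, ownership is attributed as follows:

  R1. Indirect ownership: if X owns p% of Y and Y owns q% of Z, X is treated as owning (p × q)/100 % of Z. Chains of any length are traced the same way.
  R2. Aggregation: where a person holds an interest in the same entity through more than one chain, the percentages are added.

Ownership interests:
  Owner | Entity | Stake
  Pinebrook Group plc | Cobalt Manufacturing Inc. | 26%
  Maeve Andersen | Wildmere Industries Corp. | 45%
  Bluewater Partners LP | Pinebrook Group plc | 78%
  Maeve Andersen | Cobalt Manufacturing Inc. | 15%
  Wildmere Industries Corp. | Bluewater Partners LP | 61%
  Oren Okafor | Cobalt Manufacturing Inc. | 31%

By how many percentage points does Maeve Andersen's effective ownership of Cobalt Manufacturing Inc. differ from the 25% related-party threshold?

4.43314

Chain via Wildmere Industries Corp. → Bluewater Partners LP → Pinebrook Group plc (R1): 45% × 61% × 78% × 26% = 5.56686% of Cobalt Manufacturing Inc.
Direct interest in Cobalt Manufacturing Inc: 15%.
Aggregating (R2): 5.56686% + 15% = 20.56686%.
20.56686% falls short of the 25% threshold by 4.43314 percentage points.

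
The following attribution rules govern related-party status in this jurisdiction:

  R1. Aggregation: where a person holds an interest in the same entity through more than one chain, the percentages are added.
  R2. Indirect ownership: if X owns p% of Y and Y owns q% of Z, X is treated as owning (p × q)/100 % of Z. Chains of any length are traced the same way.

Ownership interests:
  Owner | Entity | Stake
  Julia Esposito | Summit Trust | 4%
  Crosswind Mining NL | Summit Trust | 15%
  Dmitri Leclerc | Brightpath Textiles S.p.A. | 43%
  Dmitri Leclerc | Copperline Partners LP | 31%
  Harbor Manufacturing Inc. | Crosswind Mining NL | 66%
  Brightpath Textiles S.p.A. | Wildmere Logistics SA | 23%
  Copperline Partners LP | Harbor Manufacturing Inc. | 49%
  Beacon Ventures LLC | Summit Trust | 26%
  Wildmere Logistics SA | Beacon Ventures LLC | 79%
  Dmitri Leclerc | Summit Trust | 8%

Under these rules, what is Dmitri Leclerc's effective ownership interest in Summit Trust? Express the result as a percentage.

11.535216%

Chain via Copperline Partners LP → Harbor Manufacturing Inc. → Crosswind Mining NL (R2): 31% × 49% × 66% × 15% = 1.50381% of Summit Trust.
Chain via Brightpath Textiles S.p.A. → Wildmere Logistics SA → Beacon Ventures LLC (R2): 43% × 23% × 79% × 26% = 2.031406% of Summit Trust.
Direct interest in Summit Trust: 8%.
Aggregating (R1): 1.50381% + 2.031406% + 8% = 11.535216%.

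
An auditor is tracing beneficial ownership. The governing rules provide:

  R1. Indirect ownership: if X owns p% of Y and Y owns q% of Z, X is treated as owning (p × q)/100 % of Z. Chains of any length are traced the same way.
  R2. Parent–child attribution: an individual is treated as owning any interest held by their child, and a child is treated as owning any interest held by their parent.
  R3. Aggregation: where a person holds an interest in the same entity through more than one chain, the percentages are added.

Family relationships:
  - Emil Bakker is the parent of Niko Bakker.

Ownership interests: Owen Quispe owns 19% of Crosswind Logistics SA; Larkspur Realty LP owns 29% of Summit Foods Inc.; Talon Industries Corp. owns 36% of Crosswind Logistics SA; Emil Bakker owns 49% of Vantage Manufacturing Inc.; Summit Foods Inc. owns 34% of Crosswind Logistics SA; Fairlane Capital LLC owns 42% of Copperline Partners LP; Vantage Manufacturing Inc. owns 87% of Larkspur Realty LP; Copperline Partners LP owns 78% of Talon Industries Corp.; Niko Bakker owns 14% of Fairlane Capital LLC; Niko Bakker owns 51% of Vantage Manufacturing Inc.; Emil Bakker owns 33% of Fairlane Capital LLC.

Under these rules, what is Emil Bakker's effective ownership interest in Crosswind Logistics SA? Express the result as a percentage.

By parent–child attribution (R2), Emil Bakker is treated as also owning Niko Bakker's interest in Vantage Manufacturing Inc, giving 49% + 51% = 100%.
By parent–child attribution (R2), Emil Bakker is treated as also owning Niko Bakker's interest in Fairlane Capital LLC, giving 33% + 14% = 47%.
Chain via Vantage Manufacturing Inc. → Larkspur Realty LP → Summit Foods Inc. (R1): 100% × 87% × 29% × 34% = 8.5782% of Crosswind Logistics SA.
Chain via Fairlane Capital LLC → Copperline Partners LP → Talon Industries Corp. (R1): 47% × 42% × 78% × 36% = 5.542992% of Crosswind Logistics SA.
Aggregating (R3): 8.5782% + 5.542992% = 14.121192%.

14.121192%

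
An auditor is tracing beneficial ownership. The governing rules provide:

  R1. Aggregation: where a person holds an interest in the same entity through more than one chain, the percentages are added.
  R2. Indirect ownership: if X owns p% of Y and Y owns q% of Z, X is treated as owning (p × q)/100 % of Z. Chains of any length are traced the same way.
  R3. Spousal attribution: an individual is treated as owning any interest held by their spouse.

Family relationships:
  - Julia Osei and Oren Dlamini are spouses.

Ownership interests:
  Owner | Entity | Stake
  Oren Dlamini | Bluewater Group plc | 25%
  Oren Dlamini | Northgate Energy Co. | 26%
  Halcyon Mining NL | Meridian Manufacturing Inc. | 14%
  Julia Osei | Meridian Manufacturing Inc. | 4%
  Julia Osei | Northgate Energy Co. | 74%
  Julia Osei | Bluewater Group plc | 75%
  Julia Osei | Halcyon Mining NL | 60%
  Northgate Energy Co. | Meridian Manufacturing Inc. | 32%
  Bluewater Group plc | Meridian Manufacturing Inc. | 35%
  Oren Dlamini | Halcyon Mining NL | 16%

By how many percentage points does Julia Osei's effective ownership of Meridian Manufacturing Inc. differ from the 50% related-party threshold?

By spousal attribution (R3), Julia Osei is treated as also owning Oren Dlamini's interest in Bluewater Group plc, giving 75% + 25% = 100%.
By spousal attribution (R3), Julia Osei is treated as also owning Oren Dlamini's interest in Halcyon Mining NL, giving 60% + 16% = 76%.
By spousal attribution (R3), Julia Osei is treated as also owning Oren Dlamini's interest in Northgate Energy Co, giving 74% + 26% = 100%.
Chain via Bluewater Group plc (R2): 100% × 35% = 35% of Meridian Manufacturing Inc.
Chain via Halcyon Mining NL (R2): 76% × 14% = 10.64% of Meridian Manufacturing Inc.
Chain via Northgate Energy Co. (R2): 100% × 32% = 32% of Meridian Manufacturing Inc.
Direct interest in Meridian Manufacturing Inc: 4%.
Aggregating (R1): 35% + 10.64% + 32% + 4% = 81.64%.
81.64% exceeds the 50% threshold by 31.64 percentage points.

31.64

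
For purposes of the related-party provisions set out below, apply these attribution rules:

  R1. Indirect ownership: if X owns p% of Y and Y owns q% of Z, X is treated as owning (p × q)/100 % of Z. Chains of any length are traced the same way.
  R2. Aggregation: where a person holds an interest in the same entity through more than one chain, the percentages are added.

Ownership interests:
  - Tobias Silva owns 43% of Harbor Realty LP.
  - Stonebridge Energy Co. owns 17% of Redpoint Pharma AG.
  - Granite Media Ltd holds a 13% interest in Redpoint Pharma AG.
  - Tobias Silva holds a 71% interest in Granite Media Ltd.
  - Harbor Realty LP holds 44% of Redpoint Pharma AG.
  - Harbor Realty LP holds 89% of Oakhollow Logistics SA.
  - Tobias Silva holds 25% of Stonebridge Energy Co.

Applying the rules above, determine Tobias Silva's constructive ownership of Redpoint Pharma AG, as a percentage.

Chain via Harbor Realty LP (R1): 43% × 44% = 18.92% of Redpoint Pharma AG.
Chain via Stonebridge Energy Co. (R1): 25% × 17% = 4.25% of Redpoint Pharma AG.
Chain via Granite Media Ltd (R1): 71% × 13% = 9.23% of Redpoint Pharma AG.
Aggregating (R2): 18.92% + 4.25% + 9.23% = 32.4%.

32.4%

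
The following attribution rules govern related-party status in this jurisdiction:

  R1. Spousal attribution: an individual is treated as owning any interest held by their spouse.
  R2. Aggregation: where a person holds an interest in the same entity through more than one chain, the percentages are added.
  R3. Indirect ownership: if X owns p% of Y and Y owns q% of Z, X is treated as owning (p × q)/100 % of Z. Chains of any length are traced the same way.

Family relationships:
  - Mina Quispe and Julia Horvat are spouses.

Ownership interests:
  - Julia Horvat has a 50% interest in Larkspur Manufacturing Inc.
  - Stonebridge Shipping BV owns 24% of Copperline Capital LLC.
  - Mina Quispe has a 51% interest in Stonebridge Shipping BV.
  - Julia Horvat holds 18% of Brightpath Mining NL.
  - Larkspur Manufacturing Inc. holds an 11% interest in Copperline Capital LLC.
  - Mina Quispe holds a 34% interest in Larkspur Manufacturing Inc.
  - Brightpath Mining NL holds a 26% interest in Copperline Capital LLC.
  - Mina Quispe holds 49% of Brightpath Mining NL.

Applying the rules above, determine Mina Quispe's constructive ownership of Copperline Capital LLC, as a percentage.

38.9%

By spousal attribution (R1), Mina Quispe is treated as also owning Julia Horvat's interest in Brightpath Mining NL, giving 49% + 18% = 67%.
By spousal attribution (R1), Mina Quispe is treated as also owning Julia Horvat's interest in Larkspur Manufacturing Inc, giving 34% + 50% = 84%.
Chain via Brightpath Mining NL (R3): 67% × 26% = 17.42% of Copperline Capital LLC.
Chain via Larkspur Manufacturing Inc. (R3): 84% × 11% = 9.24% of Copperline Capital LLC.
Chain via Stonebridge Shipping BV (R3): 51% × 24% = 12.24% of Copperline Capital LLC.
Aggregating (R2): 17.42% + 9.24% + 12.24% = 38.9%.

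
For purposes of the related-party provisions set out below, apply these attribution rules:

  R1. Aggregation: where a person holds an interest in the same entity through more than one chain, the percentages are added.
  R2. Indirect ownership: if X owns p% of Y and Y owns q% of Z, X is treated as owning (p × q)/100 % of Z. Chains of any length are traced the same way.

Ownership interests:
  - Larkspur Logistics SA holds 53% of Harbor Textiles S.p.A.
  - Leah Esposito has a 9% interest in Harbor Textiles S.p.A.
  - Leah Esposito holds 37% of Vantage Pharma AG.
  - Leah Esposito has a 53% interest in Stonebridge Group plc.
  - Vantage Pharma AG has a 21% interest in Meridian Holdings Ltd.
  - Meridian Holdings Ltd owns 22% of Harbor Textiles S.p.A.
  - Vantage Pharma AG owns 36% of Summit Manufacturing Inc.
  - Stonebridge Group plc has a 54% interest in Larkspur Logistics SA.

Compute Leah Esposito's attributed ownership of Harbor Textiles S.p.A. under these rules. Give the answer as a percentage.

Chain via Vantage Pharma AG → Meridian Holdings Ltd (R2): 37% × 21% × 22% = 1.7094% of Harbor Textiles S.p.A.
Chain via Stonebridge Group plc → Larkspur Logistics SA (R2): 53% × 54% × 53% = 15.1686% of Harbor Textiles S.p.A.
Direct interest in Harbor Textiles S.p.A: 9%.
Aggregating (R1): 1.7094% + 15.1686% + 9% = 25.878%.

25.878%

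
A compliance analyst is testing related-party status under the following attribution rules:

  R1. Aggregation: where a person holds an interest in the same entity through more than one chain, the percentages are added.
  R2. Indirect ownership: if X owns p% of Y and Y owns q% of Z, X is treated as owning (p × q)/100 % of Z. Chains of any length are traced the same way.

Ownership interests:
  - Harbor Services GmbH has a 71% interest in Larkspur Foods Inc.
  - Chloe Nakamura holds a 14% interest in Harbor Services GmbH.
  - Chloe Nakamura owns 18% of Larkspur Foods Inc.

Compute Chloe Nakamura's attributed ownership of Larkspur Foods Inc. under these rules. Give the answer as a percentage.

27.94%

Chain via Harbor Services GmbH (R2): 14% × 71% = 9.94% of Larkspur Foods Inc.
Direct interest in Larkspur Foods Inc: 18%.
Aggregating (R1): 9.94% + 18% = 27.94%.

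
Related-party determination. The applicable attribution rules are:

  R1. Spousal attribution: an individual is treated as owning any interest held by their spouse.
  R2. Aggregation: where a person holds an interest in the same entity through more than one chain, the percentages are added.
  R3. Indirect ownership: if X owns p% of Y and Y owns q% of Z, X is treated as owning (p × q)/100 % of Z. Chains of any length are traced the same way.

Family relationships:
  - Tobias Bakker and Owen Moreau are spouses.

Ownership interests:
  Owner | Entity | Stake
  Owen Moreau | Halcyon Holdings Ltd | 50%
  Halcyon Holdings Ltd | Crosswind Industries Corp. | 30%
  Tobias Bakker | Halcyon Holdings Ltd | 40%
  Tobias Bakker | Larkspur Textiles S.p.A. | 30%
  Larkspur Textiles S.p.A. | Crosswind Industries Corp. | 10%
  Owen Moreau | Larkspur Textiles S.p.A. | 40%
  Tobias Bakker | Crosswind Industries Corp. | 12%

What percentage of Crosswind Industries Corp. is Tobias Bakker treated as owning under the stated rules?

By spousal attribution (R1), Tobias Bakker is treated as also owning Owen Moreau's interest in Larkspur Textiles S.p.A, giving 30% + 40% = 70%.
By spousal attribution (R1), Tobias Bakker is treated as also owning Owen Moreau's interest in Halcyon Holdings Ltd, giving 40% + 50% = 90%.
Chain via Larkspur Textiles S.p.A. (R3): 70% × 10% = 7% of Crosswind Industries Corp.
Chain via Halcyon Holdings Ltd (R3): 90% × 30% = 27% of Crosswind Industries Corp.
Direct interest in Crosswind Industries Corp: 12%.
Aggregating (R2): 7% + 27% + 12% = 46%.

46%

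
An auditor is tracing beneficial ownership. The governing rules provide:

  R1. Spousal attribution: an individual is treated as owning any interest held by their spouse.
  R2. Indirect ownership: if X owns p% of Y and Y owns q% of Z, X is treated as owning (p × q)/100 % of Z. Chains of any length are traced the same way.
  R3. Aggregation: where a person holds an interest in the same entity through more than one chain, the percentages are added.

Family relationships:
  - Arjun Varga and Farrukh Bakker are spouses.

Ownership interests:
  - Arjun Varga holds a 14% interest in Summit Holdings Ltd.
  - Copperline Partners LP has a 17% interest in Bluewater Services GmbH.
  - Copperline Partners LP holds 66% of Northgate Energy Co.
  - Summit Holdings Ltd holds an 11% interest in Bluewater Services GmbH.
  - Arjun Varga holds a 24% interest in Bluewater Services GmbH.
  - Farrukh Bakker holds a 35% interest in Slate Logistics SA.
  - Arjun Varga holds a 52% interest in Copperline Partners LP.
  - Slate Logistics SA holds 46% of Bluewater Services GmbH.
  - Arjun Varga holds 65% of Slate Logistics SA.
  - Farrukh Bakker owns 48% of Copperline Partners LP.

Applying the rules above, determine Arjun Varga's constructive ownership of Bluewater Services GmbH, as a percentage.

88.54%

By spousal attribution (R1), Arjun Varga is treated as also owning Farrukh Bakker's interest in Copperline Partners LP, giving 52% + 48% = 100%.
By spousal attribution (R1), Arjun Varga is treated as also owning Farrukh Bakker's interest in Slate Logistics SA, giving 65% + 35% = 100%.
Chain via Summit Holdings Ltd (R2): 14% × 11% = 1.54% of Bluewater Services GmbH.
Chain via Copperline Partners LP (R2): 100% × 17% = 17% of Bluewater Services GmbH.
Chain via Slate Logistics SA (R2): 100% × 46% = 46% of Bluewater Services GmbH.
Direct interest in Bluewater Services GmbH: 24%.
Aggregating (R3): 1.54% + 17% + 46% + 24% = 88.54%.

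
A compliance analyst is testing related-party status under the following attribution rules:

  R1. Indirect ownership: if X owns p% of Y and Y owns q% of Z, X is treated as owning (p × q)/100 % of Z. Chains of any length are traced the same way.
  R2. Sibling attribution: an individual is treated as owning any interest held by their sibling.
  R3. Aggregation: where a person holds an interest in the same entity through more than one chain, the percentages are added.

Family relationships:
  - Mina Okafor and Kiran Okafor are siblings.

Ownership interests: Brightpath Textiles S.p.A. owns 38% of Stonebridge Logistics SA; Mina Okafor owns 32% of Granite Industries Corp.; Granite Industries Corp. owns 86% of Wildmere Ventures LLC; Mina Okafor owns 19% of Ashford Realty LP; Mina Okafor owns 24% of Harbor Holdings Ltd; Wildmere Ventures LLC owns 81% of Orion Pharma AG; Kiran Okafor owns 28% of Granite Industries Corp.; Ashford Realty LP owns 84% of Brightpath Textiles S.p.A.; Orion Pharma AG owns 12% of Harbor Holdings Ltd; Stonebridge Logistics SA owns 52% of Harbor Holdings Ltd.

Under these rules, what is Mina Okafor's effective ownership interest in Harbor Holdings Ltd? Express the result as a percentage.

By sibling attribution (R2), Mina Okafor is treated as also owning Kiran Okafor's interest in Granite Industries Corp, giving 32% + 28% = 60%.
Chain via Granite Industries Corp. → Wildmere Ventures LLC → Orion Pharma AG (R1): 60% × 86% × 81% × 12% = 5.01552% of Harbor Holdings Ltd.
Chain via Ashford Realty LP → Brightpath Textiles S.p.A. → Stonebridge Logistics SA (R1): 19% × 84% × 38% × 52% = 3.153696% of Harbor Holdings Ltd.
Direct interest in Harbor Holdings Ltd: 24%.
Aggregating (R3): 5.01552% + 3.153696% + 24% = 32.169216%.

32.169216%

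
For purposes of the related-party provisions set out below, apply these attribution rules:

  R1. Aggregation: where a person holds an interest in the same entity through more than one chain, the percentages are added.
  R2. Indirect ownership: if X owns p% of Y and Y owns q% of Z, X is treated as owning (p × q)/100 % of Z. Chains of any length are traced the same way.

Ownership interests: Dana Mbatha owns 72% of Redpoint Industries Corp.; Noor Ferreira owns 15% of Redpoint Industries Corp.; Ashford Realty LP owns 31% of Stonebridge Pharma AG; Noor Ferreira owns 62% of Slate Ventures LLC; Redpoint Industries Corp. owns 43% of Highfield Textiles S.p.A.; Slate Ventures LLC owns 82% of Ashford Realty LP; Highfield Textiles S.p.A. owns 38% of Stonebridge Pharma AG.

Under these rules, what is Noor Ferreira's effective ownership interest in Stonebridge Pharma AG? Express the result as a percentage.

18.2114%

Chain via Slate Ventures LLC → Ashford Realty LP (R2): 62% × 82% × 31% = 15.7604% of Stonebridge Pharma AG.
Chain via Redpoint Industries Corp. → Highfield Textiles S.p.A. (R2): 15% × 43% × 38% = 2.451% of Stonebridge Pharma AG.
Aggregating (R1): 15.7604% + 2.451% = 18.2114%.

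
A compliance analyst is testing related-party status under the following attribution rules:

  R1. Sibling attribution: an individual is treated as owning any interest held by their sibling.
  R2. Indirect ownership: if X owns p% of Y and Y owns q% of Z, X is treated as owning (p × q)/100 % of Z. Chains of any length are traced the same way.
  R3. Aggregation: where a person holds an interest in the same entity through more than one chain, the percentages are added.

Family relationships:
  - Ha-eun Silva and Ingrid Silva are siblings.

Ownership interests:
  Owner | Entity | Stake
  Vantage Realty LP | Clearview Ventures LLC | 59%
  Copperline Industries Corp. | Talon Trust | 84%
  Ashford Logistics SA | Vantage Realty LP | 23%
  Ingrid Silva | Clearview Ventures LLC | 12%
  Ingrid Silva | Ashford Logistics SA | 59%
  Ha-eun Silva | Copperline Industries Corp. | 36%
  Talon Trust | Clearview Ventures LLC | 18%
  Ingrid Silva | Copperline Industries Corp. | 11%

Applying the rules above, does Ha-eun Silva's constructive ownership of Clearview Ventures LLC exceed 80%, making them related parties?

By sibling attribution (R1), Ha-eun Silva is treated as also owning Ingrid Silva's interest in Copperline Industries Corp, giving 36% + 11% = 47%.
By sibling attribution (R1), Ha-eun Silva is treated as owning Ingrid Silva's 59% interest in Ashford Logistics SA.
By sibling attribution (R1), Ha-eun Silva is treated as owning Ingrid Silva's 12% interest in Clearview Ventures LLC.
Chain via Copperline Industries Corp. → Talon Trust (R2): 47% × 84% × 18% = 7.1064% of Clearview Ventures LLC.
Chain via Ashford Logistics SA → Vantage Realty LP (R2): 59% × 23% × 59% = 8.0063% of Clearview Ventures LLC.
Direct interest in Clearview Ventures LLC: 12%.
Aggregating (R3): 7.1064% + 8.0063% + 12% = 27.1127%.
27.1127% does not exceed the 80% threshold, so Ha-eun is not a related party to Clearview Ventures LLC.

No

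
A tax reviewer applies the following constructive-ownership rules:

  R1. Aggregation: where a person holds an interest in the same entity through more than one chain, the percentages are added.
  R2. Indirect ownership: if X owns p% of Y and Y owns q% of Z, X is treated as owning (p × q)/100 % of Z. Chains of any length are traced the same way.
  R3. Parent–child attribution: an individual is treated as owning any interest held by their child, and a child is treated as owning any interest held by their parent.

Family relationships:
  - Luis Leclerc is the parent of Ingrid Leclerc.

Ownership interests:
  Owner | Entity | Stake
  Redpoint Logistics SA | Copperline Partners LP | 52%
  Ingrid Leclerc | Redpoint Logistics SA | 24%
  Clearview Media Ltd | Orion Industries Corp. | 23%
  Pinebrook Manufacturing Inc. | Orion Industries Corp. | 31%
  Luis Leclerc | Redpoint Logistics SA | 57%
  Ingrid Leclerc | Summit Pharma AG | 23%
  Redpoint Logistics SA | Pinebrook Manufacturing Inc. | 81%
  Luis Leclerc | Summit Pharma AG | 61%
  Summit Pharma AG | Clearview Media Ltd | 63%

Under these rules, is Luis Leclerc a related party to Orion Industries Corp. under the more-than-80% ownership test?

No

By parent–child attribution (R3), Luis Leclerc is treated as also owning Ingrid Leclerc's interest in Summit Pharma AG, giving 61% + 23% = 84%.
By parent–child attribution (R3), Luis Leclerc is treated as also owning Ingrid Leclerc's interest in Redpoint Logistics SA, giving 57% + 24% = 81%.
Chain via Summit Pharma AG → Clearview Media Ltd (R2): 84% × 63% × 23% = 12.1716% of Orion Industries Corp.
Chain via Redpoint Logistics SA → Pinebrook Manufacturing Inc. (R2): 81% × 81% × 31% = 20.3391% of Orion Industries Corp.
Aggregating (R1): 12.1716% + 20.3391% = 32.5107%.
32.5107% does not exceed the 80% threshold, so Luis is not a related party to Orion Industries Corp.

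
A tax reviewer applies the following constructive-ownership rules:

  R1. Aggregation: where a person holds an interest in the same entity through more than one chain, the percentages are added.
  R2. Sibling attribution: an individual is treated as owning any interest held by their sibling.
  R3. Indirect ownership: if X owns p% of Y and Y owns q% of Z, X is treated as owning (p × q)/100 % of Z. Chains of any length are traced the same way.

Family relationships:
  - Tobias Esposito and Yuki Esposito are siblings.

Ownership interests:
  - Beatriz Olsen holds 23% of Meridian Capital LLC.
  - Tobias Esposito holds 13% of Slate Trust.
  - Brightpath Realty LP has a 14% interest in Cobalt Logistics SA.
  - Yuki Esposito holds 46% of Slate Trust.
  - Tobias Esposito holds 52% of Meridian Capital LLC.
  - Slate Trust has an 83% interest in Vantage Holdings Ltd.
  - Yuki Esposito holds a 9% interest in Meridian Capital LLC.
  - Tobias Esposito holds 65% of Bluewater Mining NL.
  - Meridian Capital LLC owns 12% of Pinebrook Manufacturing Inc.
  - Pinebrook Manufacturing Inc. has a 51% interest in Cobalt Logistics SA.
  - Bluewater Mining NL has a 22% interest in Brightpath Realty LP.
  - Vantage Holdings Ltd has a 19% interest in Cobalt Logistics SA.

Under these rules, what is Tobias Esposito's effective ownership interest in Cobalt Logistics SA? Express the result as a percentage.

15.0395%

By sibling attribution (R2), Tobias Esposito is treated as also owning Yuki Esposito's interest in Slate Trust, giving 13% + 46% = 59%.
By sibling attribution (R2), Tobias Esposito is treated as also owning Yuki Esposito's interest in Meridian Capital LLC, giving 52% + 9% = 61%.
Chain via Bluewater Mining NL → Brightpath Realty LP (R3): 65% × 22% × 14% = 2.002% of Cobalt Logistics SA.
Chain via Slate Trust → Vantage Holdings Ltd (R3): 59% × 83% × 19% = 9.3043% of Cobalt Logistics SA.
Chain via Meridian Capital LLC → Pinebrook Manufacturing Inc. (R3): 61% × 12% × 51% = 3.7332% of Cobalt Logistics SA.
Aggregating (R1): 2.002% + 9.3043% + 3.7332% = 15.0395%.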